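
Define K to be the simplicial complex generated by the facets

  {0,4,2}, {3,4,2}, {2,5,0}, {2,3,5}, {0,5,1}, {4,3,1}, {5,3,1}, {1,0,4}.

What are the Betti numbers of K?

b_0 = 1, b_1 = 0, b_2 = 1.

We work with the vertex ordering 0 < 1 < 2 < 3 < 4 < 5. The simplices of K, each written with vertices in increasing order, are:

  0-simplices (6): [0], [1], [2], [3], [4], [5]
  1-simplices (12): [0,1], [0,2], [0,4], [0,5], [1,3], [1,4], [1,5], [2,3], [2,4], [2,5], [3,4], [3,5]
  2-simplices (8): [0,1,4], [0,1,5], [0,2,4], [0,2,5], [1,3,4], [1,3,5], [2,3,4], [2,3,5]

so the chain groups are C_0 ≅ Z^6, C_1 ≅ Z^12, C_2 ≅ Z^8.

The boundary map ∂_1: C_1 → C_0 maps an edge to its endpoints' difference, ∂[p,q] = q − p. For instance
  ∂[1,3] = [3] − [1].
As a 6×12 matrix over Z this has rank 5, with invariant factors (1,1,1,1,1).

Boundary ∂_2: C_2 → C_1 acts by ∂[p,q,r] = [q,r] − [p,r] + [p,q]. For instance
  ∂[0,1,4] = [1,4] − [0,4] + [0,1],
  ∂[2,3,5] = [3,5] − [2,5] + [2,3].
This gives a 12×8 integer matrix of rank 7; reducing to Smith normal form yields diagonal entries (1,1,1,1,1,1,1).

Computing H_k = (kernel of ∂_k) / (image of ∂_{k+1}):

  H_0: rank C_0 − rank ∂_1 = 6 − 5 = 1, and the invariant factors of ∂_1 are all 1, so H_0 ≅ Z.
  H_1: rank ker ∂_1 − rank ∂_2 = (12 − 5) − 7 = 0, and the invariant factors of ∂_2 are all 1, so H_1 ≅ 0.
  H_2: rank ker ∂_2 − rank ∂_3 = (8 − 7) − 0 = 1, and there is no ∂_3, so H_2 ≅ Z.

Hence the Betti numbers are b_0 = 1, b_1 = 0, b_2 = 1.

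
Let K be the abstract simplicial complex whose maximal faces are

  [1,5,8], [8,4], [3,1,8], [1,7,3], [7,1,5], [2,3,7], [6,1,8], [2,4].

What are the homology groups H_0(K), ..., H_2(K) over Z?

Order the vertices as 1 < 2 < 3 < 4 < 5 < 6 < 7 < 8. Listing each simplex with vertices in this order, K has dimension 2 with simplices:

  0-simplices (8): [1], [2], [3], [4], [5], [6], [7], [8]
  1-simplices (14): [1,3], [1,5], [1,6], [1,7], [1,8], [2,3], [2,4], [2,7], [3,7], [3,8], [4,8], [5,7], [5,8], [6,8]
  2-simplices (6): [1,3,7], [1,3,8], [1,5,7], [1,5,8], [1,6,8], [2,3,7]

giving chain groups C_0 ≅ Z^8, C_1 ≅ Z^14, C_2 ≅ Z^6.

The boundary map ∂_1: C_1 → C_0 sends each edge [p,q] (with p < q) to q − p. For instance
  ∂[3,7] = [7] − [3].
The resulting 8×14 matrix has rank 7, and its Smith normal form has invariant factors (1,1,1,1,1,1,1).

Boundary ∂_2: C_2 → C_1 acts by ∂[p,q,r] = [q,r] − [p,r] + [p,q]. For instance
  ∂[1,5,8] = [5,8] − [1,8] + [1,5],
  ∂[2,3,7] = [3,7] − [2,7] + [2,3].
This gives a 14×6 integer matrix of rank 6; reducing to Smith normal form yields diagonal entries (1,1,1,1,1,1).

Computing H_k = (kernel of ∂_k) / (image of ∂_{k+1}):

  H_0: rank C_0 − rank ∂_1 = 8 − 7 = 1, and the invariant factors of ∂_1 are all 1, so H_0 = Z.
  H_1: rank ker ∂_1 − rank ∂_2 = (14 − 7) − 6 = 1, and the invariant factors of ∂_2 are all 1, so H_1 = Z.
  H_2: rank ker ∂_2 − rank ∂_3 = (6 − 6) − 0 = 0, and there is no ∂_3, so H_2 = 0.

As a check, the Euler characteristic is 8 − 14 + 6 = 0, which agrees with 1 − 1 + 0 = 0.

H_0 ≅ Z,  H_1 ≅ Z,  H_2 = 0.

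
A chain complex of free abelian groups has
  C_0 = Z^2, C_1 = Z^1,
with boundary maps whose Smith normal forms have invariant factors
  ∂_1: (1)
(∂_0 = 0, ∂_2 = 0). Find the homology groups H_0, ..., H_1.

H_0 ≅ Z,  H_1 = 0.

H_0: b_0 = 2 − 0 − 1 = 1; torsion from ∂_1 factors > 1: none. So H_0 ≅ Z.
H_1: b_1 = 1 − 1 − 0 = 0; torsion from ∂_2 factors > 1: none. So H_1 ≅ 0.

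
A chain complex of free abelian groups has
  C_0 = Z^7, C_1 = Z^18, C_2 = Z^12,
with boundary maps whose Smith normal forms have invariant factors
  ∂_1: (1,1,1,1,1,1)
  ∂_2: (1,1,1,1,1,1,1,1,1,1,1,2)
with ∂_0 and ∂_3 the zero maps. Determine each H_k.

H_0: b_0 = 7 − 0 − 6 = 1; torsion from ∂_1 factors > 1: none. So H_0 ≅ Z.
H_1: b_1 = 18 − 6 − 12 = 0; torsion from ∂_2 factors > 1: [2]. So H_1 ≅ Z/2.
H_2: b_2 = 12 − 12 − 0 = 0; torsion from ∂_3 factors > 1: none. So H_2 ≅ 0.

H_0 ≅ Z,  H_1 ≅ Z/2,  H_2 = 0.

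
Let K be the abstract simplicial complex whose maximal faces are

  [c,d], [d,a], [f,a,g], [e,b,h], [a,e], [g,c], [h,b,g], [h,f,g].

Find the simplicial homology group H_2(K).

Take the total order a < b < c < d < e < f < g < h on the vertex set. Then K (dimension 2) consists of the simplices:

  0-simplices (8): a, b, c, d, e, f, g, h
  1-simplices (13): ad, ae, af, ag, be, bg, bh, cd, cg, eh, fg, fh, gh
  2-simplices (4): afg, beh, bgh, fgh

giving chain groups C_0 ≅ Z^8, C_1 ≅ Z^13, C_2 ≅ Z^4.

Boundary ∂_1: C_1 → C_0 maps an edge to its endpoints' difference, ∂[p,q] = q − p. For instance
  ∂gh = h − g.
As a 8×13 matrix over Z this has rank 7, with invariant factors (1,1,1,1,1,1,1).

Boundary ∂_2: C_2 → C_1 maps a triangle to the signed sum of its edges. For instance
  ∂beh = eh − bh + be,
  ∂afg = fg − ag + af.
As a 13×4 matrix over Z this has rank 4, with invariant factors (1,1,1,1).

Now H_k = ker ∂_k / im ∂_{k+1}, so:

  H_2: rank ker ∂_2 − rank ∂_3 = (4 − 4) − 0 = 0, and there is no ∂_3, so H_2 ≅ 0.

H_2 = 0.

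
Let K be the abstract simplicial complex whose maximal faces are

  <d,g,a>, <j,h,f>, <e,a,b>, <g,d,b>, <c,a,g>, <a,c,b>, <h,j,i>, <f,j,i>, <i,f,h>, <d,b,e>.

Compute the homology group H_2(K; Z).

H_2 = Z.

K has 10 vertices, 18 edges, 10 triangles.
rank ∂_2 = 9, rank ∂_3 = 0 ⇒ b_2 = 10 − 9 − 0 = 1. So H_2 = Z.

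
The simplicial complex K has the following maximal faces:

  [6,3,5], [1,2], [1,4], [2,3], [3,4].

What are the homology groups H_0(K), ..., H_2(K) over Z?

K has 6 vertices, 7 edges, 1 triangle.
rank ∂_0 = 0, rank ∂_1 = 5 ⇒ b_0 = 6 − 0 − 5 = 1; all invariant factors of ∂_1 are 1 so no torsion. So H_0 = Z.
rank ∂_1 = 5, rank ∂_2 = 1 ⇒ b_1 = 7 − 5 − 1 = 1; all invariant factors of ∂_2 are 1 so no torsion. So H_1 = Z.
rank ∂_2 = 1, rank ∂_3 = 0 ⇒ b_2 = 1 − 1 − 0 = 0. So H_2 = 0.

H_0 ≅ Z,  H_1 ≅ Z,  H_2 = 0.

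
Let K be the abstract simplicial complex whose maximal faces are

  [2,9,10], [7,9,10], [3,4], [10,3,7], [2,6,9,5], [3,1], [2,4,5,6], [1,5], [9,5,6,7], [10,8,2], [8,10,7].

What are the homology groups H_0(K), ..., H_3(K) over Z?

H_0 ≅ Z,  H_1 ≅ Z^2,  H_2 = 0,  H_3 = 0.

K has 10 vertices, 23 edges, 15 triangles, 3 3-simplices.
rank ∂_0 = 0, rank ∂_1 = 9 ⇒ b_0 = 10 − 0 − 9 = 1; all invariant factors of ∂_1 are 1 so no torsion. So H_0 = Z.
rank ∂_1 = 9, rank ∂_2 = 12 ⇒ b_1 = 23 − 9 − 12 = 2; all invariant factors of ∂_2 are 1 so no torsion. So H_1 = Z^2.
rank ∂_2 = 12, rank ∂_3 = 3 ⇒ b_2 = 15 − 12 − 3 = 0; all invariant factors of ∂_3 are 1 so no torsion. So H_2 = 0.
rank ∂_3 = 3, rank ∂_4 = 0 ⇒ b_3 = 3 − 3 − 0 = 0. So H_3 = 0.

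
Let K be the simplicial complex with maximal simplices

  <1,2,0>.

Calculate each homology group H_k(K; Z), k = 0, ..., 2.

H_0 ≅ Z,  H_1 = 0,  H_2 = 0.

Order the vertices as 0 < 1 < 2. Listing each simplex with vertices in this order, K has dimension 2 with simplices:

  0-simplices (3): [0], [1], [2]
  1-simplices (3): [0,1], [0,2], [1,2]
  2-simplices (1): [0,1,2]

so the chain groups are C_0 ≅ Z^3, C_1 ≅ Z^3, C_2 ≅ Z^1.

The boundary map ∂_1: C_1 → C_0 sends each edge [p,q] (with p < q) to q − p. For instance
  ∂[1,2] = [2] − [1].
The resulting 3×3 matrix has rank 2, and its Smith normal form has invariant factors (1,1).

Boundary ∂_2: C_2 → C_1 maps a triangle to the signed sum of its edges. For instance
  ∂[0,1,2] = [1,2] − [0,2] + [0,1].
As a 3×1 matrix over Z this has rank 1, with invariant factors (1).

From H_k ≅ ker(∂_k) / im(∂_{k+1}) we obtain:

  H_0: rank C_0 − rank ∂_1 = 3 − 2 = 1, and the invariant factors of ∂_1 are all 1, so H_0 = Z.
  H_1: rank ker ∂_1 − rank ∂_2 = (3 − 2) − 1 = 0, and the invariant factors of ∂_2 are all 1, so H_1 = 0.
  H_2: rank ker ∂_2 − rank ∂_3 = (1 − 1) − 0 = 0, and there is no ∂_3, so H_2 = 0.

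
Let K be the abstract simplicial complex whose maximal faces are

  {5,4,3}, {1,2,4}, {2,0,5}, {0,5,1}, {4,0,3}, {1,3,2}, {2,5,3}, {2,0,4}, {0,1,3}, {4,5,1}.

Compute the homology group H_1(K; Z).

We work with the vertex ordering 0 < 1 < 2 < 3 < 4 < 5. The simplices of K, each written with vertices in increasing order, are:

  0-simplices (6): [0], [1], [2], [3], [4], [5]
  1-simplices (15): [0,1], [0,2], [0,3], [0,4], [0,5], [1,2], [1,3], [1,4], [1,5], [2,3], [2,4], [2,5], [3,4], [3,5], [4,5]
  2-simplices (10): [0,1,3], [0,1,5], [0,2,4], [0,2,5], [0,3,4], [1,2,3], [1,2,4], [1,4,5], [2,3,5], [3,4,5]

so the chain groups are C_0 ≅ Z^6, C_1 ≅ Z^15, C_2 ≅ Z^10.

∂_1: C_1 → C_0 sends each edge [p,q] (with p < q) to q − p. For instance
  ∂[2,5] = [5] − [2].
The 6×15 boundary matrix has rank 5 and Smith normal form diag(1,1,1,1,1).

∂_2: C_2 → C_1 acts by ∂[p,q,r] = [q,r] − [p,r] + [p,q]. For instance
  ∂[0,3,4] = [3,4] − [0,4] + [0,3],
  ∂[3,4,5] = [4,5] − [3,5] + [3,4].
As a 15×10 matrix over Z this has rank 10, with invariant factors (1,1,1,1,1,1,1,1,1,2).

Reading off H_k = ker ∂_k / im ∂_{k+1}:

  H_1: rank ker ∂_1 − rank ∂_2 = (15 − 5) − 10 = 0, and ∂_2 has invariant factor 2 > 1, so H_1 ≅ Z/2.

(K is a triangulation of the real projective plane RP^2.)

H_1 = Z/2.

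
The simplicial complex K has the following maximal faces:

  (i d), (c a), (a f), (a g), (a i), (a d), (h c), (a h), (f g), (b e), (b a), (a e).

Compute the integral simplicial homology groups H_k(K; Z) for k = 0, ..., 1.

H_0 ≅ Z,  H_1 ≅ Z^4.

Take the total order a < b < c < d < e < f < g < h < i on the vertex set. Then K (dimension 1) consists of the simplices:

  0-simplices (9): a, b, c, d, e, f, g, h, i
  1-simplices (12): ab, ac, ad, ae, af, ag, ah, ai, be, ch, di, fg

so the chain groups are C_0 ≅ Z^9, C_1 ≅ Z^12.

Boundary ∂_1: C_1 → C_0 is given by ∂[p,q] = [q] − [p].
As a 9×12 matrix over Z this has rank 8, with invariant factors (1,1,1,1,1,1,1,1).

Reading off H_k = ker ∂_k / im ∂_{k+1}:

  H_0: rank C_0 − rank ∂_1 = 9 − 8 = 1, and the invariant factors of ∂_1 are all 1, so H_0 ≅ Z.
  H_1: rank ker ∂_1 − rank ∂_2 = (12 − 8) − 0 = 4, and there is no ∂_2, so H_1 ≅ Z^4.

(K is a triangulation of a wedge of 4 circles.)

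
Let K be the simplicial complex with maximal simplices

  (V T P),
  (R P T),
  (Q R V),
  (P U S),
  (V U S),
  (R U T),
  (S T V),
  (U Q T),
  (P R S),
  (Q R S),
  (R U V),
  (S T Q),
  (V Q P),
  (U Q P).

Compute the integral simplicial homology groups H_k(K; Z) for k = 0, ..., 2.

Order the vertices as P < Q < R < S < T < U < V. Listing each simplex with vertices in this order, K has dimension 2 with simplices:

  0-simplices (7): P, Q, R, S, T, U, V
  1-simplices (21): PQ, PR, PS, PT, PU, PV, QR, QS, QT, QU, QV, RS, RT, RU, RV, ST, SU, SV, TU, TV, UV
  2-simplices (14): PQU, PQV, PRS, PRT, PSU, PTV, QRS, QRV, QST, QTU, RTU, RUV, STV, SUV

so the chain groups are C_0 ≅ Z^7, C_1 ≅ Z^21, C_2 ≅ Z^14.

∂_1: C_1 → C_0 sends each edge [p,q] (with p < q) to q − p.
This gives a 7×21 integer matrix of rank 6; reducing to Smith normal form yields diagonal entries (1,1,1,1,1,1).

Boundary ∂_2: C_2 → C_1 sends each 2-simplex [p,q,r] to [q,r] − [p,r] + [p,q]. For instance
  ∂QST = ST − QT + QS,
  ∂RTU = TU − RU + RT.
This gives a 21×14 integer matrix of rank 13; reducing to Smith normal form yields diagonal entries (1,1,1,1,1,1,1,1,1,1,1,1,1).

Computing H_k = (kernel of ∂_k) / (image of ∂_{k+1}):

  H_0: rank C_0 − rank ∂_1 = 7 − 6 = 1, and the invariant factors of ∂_1 are all 1, so H_0 ≅ Z.
  H_1: rank ker ∂_1 − rank ∂_2 = (21 − 6) − 13 = 2, and the invariant factors of ∂_2 are all 1, so H_1 ≅ Z^2.
  H_2: rank ker ∂_2 − rank ∂_3 = (14 − 13) − 0 = 1, and there is no ∂_3, so H_2 ≅ Z.

H_0 = Z,  H_1 = Z^2,  H_2 = Z.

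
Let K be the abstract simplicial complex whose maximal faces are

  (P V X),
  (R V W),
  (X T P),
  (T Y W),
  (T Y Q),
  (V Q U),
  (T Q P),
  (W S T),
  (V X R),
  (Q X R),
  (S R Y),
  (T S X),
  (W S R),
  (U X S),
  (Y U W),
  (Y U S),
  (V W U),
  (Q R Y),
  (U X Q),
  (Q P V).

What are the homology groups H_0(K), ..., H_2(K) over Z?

Take the total order P < Q < R < S < T < U < V < W < X < Y on the vertex set. Then K (dimension 2) consists of the simplices:

  0-simplices (10): P, Q, R, S, T, U, V, W, X, Y
  1-simplices (30): PQ, PT, PV, PX, QR, QT, QU, QV, QX, QY, RS, RV, RW, RX, RY, ST, SU, SW, SX, SY, TW, TX, TY, UV, UW, UX, UY, VW, VX, WY
  2-simplices (20): PQT, PQV, PTX, PVX, QRX, QRY, QTY, QUV, QUX, RSW, RSY, RVW, RVX, STW, STX, SUX, SUY, TWY, UVW, UWY

giving chain groups C_0 ≅ Z^10, C_1 ≅ Z^30, C_2 ≅ Z^20.

∂_1: C_1 → C_0 sends each edge [p,q] (with p < q) to q − p. For instance
  ∂QR = R − Q.
The 10×30 boundary matrix has rank 9 and Smith normal form diag(1,1,1,1,1,1,1,1,1).

The boundary map ∂_2: C_2 → C_1 acts by ∂[p,q,r] = [q,r] − [p,r] + [p,q]. For instance
  ∂PVX = VX − PX + PV,
  ∂QTY = TY − QY + QT.
This gives a 30×20 integer matrix of rank 20; reducing to Smith normal form yields diagonal entries (1,1,1,1,1,1,1,1,1,1,1,1,1,1,1,1,1,1,1,2).

Reading off H_k = ker ∂_k / im ∂_{k+1}:

  H_0: rank C_0 − rank ∂_1 = 10 − 9 = 1, and the invariant factors of ∂_1 are all 1, so H_0 ≅ Z.
  H_1: rank ker ∂_1 − rank ∂_2 = (30 − 9) − 20 = 1, and ∂_2 has invariant factor 2 > 1, so H_1 ≅ Z × Z/2.
  H_2: rank ker ∂_2 − rank ∂_3 = (20 − 20) − 0 = 0, and there is no ∂_3, so H_2 ≅ 0.

H_0 = Z,  H_1 = Z × Z/2,  H_2 = 0.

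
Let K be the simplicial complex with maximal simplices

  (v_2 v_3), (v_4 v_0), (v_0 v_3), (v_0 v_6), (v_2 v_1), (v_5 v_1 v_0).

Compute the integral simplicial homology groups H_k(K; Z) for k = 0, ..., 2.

K has 7 vertices, 8 edges, 1 triangle.
rank ∂_0 = 0, rank ∂_1 = 6 ⇒ b_0 = 7 − 0 − 6 = 1; all invariant factors of ∂_1 are 1 so no torsion. So H_0 = Z.
rank ∂_1 = 6, rank ∂_2 = 1 ⇒ b_1 = 8 − 6 − 1 = 1; all invariant factors of ∂_2 are 1 so no torsion. So H_1 = Z.
rank ∂_2 = 1, rank ∂_3 = 0 ⇒ b_2 = 1 − 1 − 0 = 0. So H_2 = 0.

H_0 ≅ Z,  H_1 ≅ Z,  H_2 = 0.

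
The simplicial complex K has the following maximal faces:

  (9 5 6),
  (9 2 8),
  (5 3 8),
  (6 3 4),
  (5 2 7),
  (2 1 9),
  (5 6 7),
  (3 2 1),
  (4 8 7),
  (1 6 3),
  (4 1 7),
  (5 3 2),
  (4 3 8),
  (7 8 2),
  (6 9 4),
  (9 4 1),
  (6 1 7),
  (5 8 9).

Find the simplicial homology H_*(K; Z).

H_0 = Z,  H_1 = Z ⊕ Z/2,  H_2 = 0.

Order the vertices as 1 < 2 < 3 < 4 < 5 < 6 < 7 < 8 < 9. Listing each simplex with vertices in this order, K has dimension 2 with simplices:

  0-simplices (9): [1], [2], [3], [4], [5], [6], [7], [8], [9]
  1-simplices (27): (27 of them)
  2-simplices (18): [1,2,3], [1,2,9], [1,3,6], [1,4,7], [1,4,9], [1,6,7], [2,3,5], [2,5,7], [2,7,8], [2,8,9], [3,4,6], [3,4,8], [3,5,8], [4,6,9], [4,7,8], [5,6,7], [5,6,9], [5,8,9]

giving chain groups C_0 ≅ Z^9, C_1 ≅ Z^27, C_2 ≅ Z^18.

Boundary ∂_1: C_1 → C_0 is given by ∂[p,q] = [q] − [p].
The resulting 9×27 matrix has rank 8, and its Smith normal form has invariant factors (1,1,1,1,1,1,1,1).

∂_2: C_2 → C_1 maps a triangle to the signed sum of its edges. For instance
  ∂[1,4,9] = [4,9] − [1,9] + [1,4],
  ∂[2,7,8] = [7,8] − [2,8] + [2,7].
This gives a 27×18 integer matrix of rank 18; reducing to Smith normal form yields diagonal entries (1,1,1,1,1,1,1,1,1,1,1,1,1,1,1,1,1,2).

Reading off H_k = ker ∂_k / im ∂_{k+1}:

  H_0: rank C_0 − rank ∂_1 = 9 − 8 = 1, and the invariant factors of ∂_1 are all 1, so H_0 = Z.
  H_1: rank ker ∂_1 − rank ∂_2 = (27 − 8) − 18 = 1, and ∂_2 has invariant factor 2 > 1, so H_1 = Z ⊕ Z/2.
  H_2: rank ker ∂_2 − rank ∂_3 = (18 − 18) − 0 = 0, and there is no ∂_3, so H_2 = 0.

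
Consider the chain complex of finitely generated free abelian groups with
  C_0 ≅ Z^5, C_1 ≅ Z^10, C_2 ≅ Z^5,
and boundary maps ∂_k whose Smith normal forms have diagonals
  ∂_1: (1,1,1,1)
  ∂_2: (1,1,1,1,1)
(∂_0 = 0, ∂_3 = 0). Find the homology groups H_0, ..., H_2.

H_0 ≅ Z,  H_1 ≅ Z,  H_2 = 0.

H_0: b_0 = 5 − 0 − 4 = 1; torsion from ∂_1 factors > 1: none. So H_0 ≅ Z.
H_1: b_1 = 10 − 4 − 5 = 1; torsion from ∂_2 factors > 1: none. So H_1 ≅ Z.
H_2: b_2 = 5 − 5 − 0 = 0; torsion from ∂_3 factors > 1: none. So H_2 ≅ 0.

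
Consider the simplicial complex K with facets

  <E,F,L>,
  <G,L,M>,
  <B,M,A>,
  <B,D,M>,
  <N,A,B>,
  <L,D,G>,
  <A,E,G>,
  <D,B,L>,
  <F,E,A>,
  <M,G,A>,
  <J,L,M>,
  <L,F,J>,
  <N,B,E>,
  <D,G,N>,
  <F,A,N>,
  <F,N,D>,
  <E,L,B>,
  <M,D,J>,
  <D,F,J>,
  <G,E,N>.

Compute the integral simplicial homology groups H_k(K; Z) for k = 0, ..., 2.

Order the vertices as A < B < D < E < F < G < J < L < M < N. Listing each simplex with vertices in this order, K has dimension 2 with simplices:

  0-simplices (10): A, B, D, E, F, G, J, L, M, N
  1-simplices (30): AB, AE, AF, AG, AM, AN, BD, BE, BL, BM, BN, DF, DG, DJ, DL, DM, DN, EF, EG, EL, EN, FJ, FL, FN, GL, GM, GN, JL, JM, LM
  2-simplices (20): ABM, ABN, AEF, AEG, AFN, AGM, BDL, BDM, BEL, BEN, DFJ, DFN, DGL, DGN, DJM, EFL, EGN, FJL, GLM, JLM

Hence C_0 ≅ Z^10, C_1 ≅ Z^30, C_2 ≅ Z^20.

Boundary ∂_1: C_1 → C_0 is given by ∂[p,q] = [q] − [p].
The 10×30 boundary matrix has rank 9 and Smith normal form diag(1,1,1,1,1,1,1,1,1).

∂_2: C_2 → C_1 maps a triangle to the signed sum of its edges. For instance
  ∂AEG = EG − AG + AE,
  ∂ABN = BN − AN + AB.
The resulting 30×20 matrix has rank 20, and its Smith normal form has invariant factors (1,1,1,1,1,1,1,1,1,1,1,1,1,1,1,1,1,1,1,2).

Now H_k = ker ∂_k / im ∂_{k+1}, so:

  H_0: rank C_0 − rank ∂_1 = 10 − 9 = 1, and the invariant factors of ∂_1 are all 1, so H_0 = Z.
  H_1: rank ker ∂_1 − rank ∂_2 = (30 − 9) − 20 = 1, and ∂_2 has invariant factor 2 > 1, so H_1 = Z ⊕ Z/2.
  H_2: rank ker ∂_2 − rank ∂_3 = (20 − 20) − 0 = 0, and there is no ∂_3, so H_2 = 0.

As a check, the Euler characteristic is 10 − 30 + 20 = 0, which agrees with 1 − 1 + 0 = 0.
(K is a triangulation of the Klein bottle.)

H_0 = Z,  H_1 = Z ⊕ Z/2,  H_2 = 0.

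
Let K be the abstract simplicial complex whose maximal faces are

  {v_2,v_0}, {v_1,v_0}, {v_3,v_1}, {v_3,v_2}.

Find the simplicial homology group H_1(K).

Fix the vertex order v_0 < v_1 < v_2 < v_3 and write every simplex with vertices in increasing order. Then dim K = 1 and the simplices of K are:

  0-simplices (4): [v_0], [v_1], [v_2], [v_3]
  1-simplices (4): [v_0,v_1], [v_0,v_2], [v_1,v_3], [v_2,v_3]

giving chain groups C_0 ≅ Z^4, C_1 ≅ Z^4.

The boundary map ∂_1: C_1 → C_0 is given by ∂[p,q] = [q] − [p]. For instance
  ∂[v_0,v_1] = [v_1] − [v_0].
This gives a 4×4 integer matrix of rank 3; reducing to Smith normal form yields diagonal entries (1,1,1).

Reading off H_k = ker ∂_k / im ∂_{k+1}:

  H_1: rank ker ∂_1 − rank ∂_2 = (4 − 3) − 0 = 1, and there is no ∂_2, so H_1 = Z.

(K is a triangulation of the circle S^1.)

H_1 = Z.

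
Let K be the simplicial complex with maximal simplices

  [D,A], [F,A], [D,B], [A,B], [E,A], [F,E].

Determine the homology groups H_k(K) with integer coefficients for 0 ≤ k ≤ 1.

H_0 = Z,  H_1 = Z^2.

Take the total order A < B < D < E < F on the vertex set. Then K (dimension 1) consists of the simplices:

  0-simplices (5): A, B, D, E, F
  1-simplices (6): AB, AD, AE, AF, BD, EF

Hence C_0 ≅ Z^5, C_1 ≅ Z^6.

Boundary ∂_1: C_1 → C_0 maps an edge to its endpoints' difference, ∂[p,q] = q − p.
The resulting 5×6 matrix has rank 4, and its Smith normal form has invariant factors (1,1,1,1).

Computing H_k = (kernel of ∂_k) / (image of ∂_{k+1}):

  H_0: rank C_0 − rank ∂_1 = 5 − 4 = 1, and the invariant factors of ∂_1 are all 1, so H_0 = Z.
  H_1: rank ker ∂_1 − rank ∂_2 = (6 − 4) − 0 = 2, and there is no ∂_2, so H_1 = Z^2.

(K is a triangulation of a wedge of 2 circles.)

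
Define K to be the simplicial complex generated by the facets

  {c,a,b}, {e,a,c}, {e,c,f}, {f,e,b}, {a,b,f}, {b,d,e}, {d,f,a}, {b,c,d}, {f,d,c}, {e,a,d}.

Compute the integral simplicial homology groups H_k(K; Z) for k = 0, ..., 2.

We work with the vertex ordering a < b < c < d < e < f. The simplices of K, each written with vertices in increasing order, are:

  0-simplices (6): a, b, c, d, e, f
  1-simplices (15): ab, ac, ad, ae, af, bc, bd, be, bf, cd, ce, cf, de, df, ef
  2-simplices (10): abc, abf, ace, ade, adf, bcd, bde, bef, cdf, cef

giving chain groups C_0 ≅ Z^6, C_1 ≅ Z^15, C_2 ≅ Z^10.

Boundary ∂_1: C_1 → C_0 maps an edge to its endpoints' difference, ∂[p,q] = q − p. For instance
  ∂ef = f − e.
The resulting 6×15 matrix has rank 5, and its Smith normal form has invariant factors (1,1,1,1,1).

The boundary map ∂_2: C_2 → C_1 maps a triangle to the signed sum of its edges. For instance
  ∂bef = ef − bf + be,
  ∂abf = bf − af + ab.
The 15×10 boundary matrix has rank 10 and Smith normal form diag(1,1,1,1,1,1,1,1,1,2).

From H_k ≅ ker(∂_k) / im(∂_{k+1}) we obtain:

  H_0: rank C_0 − rank ∂_1 = 6 − 5 = 1, and the invariant factors of ∂_1 are all 1, so H_0 = Z.
  H_1: rank ker ∂_1 − rank ∂_2 = (15 − 5) − 10 = 0, and ∂_2 has invariant factor 2 > 1, so H_1 = Z/2Z.
  H_2: rank ker ∂_2 − rank ∂_3 = (10 − 10) − 0 = 0, and there is no ∂_3, so H_2 = 0.

As a check, the Euler characteristic is 6 − 15 + 10 = 1, which agrees with 1 − 0 + 0 = 1.

H_0 ≅ Z,  H_1 ≅ Z/2Z,  H_2 = 0.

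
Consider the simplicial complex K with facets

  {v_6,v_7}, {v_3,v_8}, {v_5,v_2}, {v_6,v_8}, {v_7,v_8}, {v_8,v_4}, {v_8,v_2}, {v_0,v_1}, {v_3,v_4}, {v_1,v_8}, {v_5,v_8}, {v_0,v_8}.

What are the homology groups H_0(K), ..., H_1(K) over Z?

H_0 ≅ Z,  H_1 ≅ Z^4.

Fix the vertex order v_0 < v_1 < v_2 < v_3 < v_4 < v_5 < v_6 < v_7 < v_8 and write every simplex with vertices in increasing order. Then dim K = 1 and the simplices of K are:

  0-simplices (9): [v_0], [v_1], [v_2], [v_3], [v_4], [v_5], [v_6], [v_7], [v_8]
  1-simplices (12): [v_0,v_1], [v_0,v_8], [v_1,v_8], [v_2,v_5], [v_2,v_8], [v_3,v_4], [v_3,v_8], [v_4,v_8], [v_5,v_8], [v_6,v_7], [v_6,v_8], [v_7,v_8]

so the chain groups are C_0 ≅ Z^9, C_1 ≅ Z^12.

∂_1: C_1 → C_0 maps an edge to its endpoints' difference, ∂[p,q] = q − p. For instance
  ∂[v_2,v_5] = [v_5] − [v_2].
As a 9×12 matrix over Z this has rank 8, with invariant factors (1,1,1,1,1,1,1,1).

Now H_k = ker ∂_k / im ∂_{k+1}, so:

  H_0: rank C_0 − rank ∂_1 = 9 − 8 = 1, and the invariant factors of ∂_1 are all 1, so H_0 = Z.
  H_1: rank ker ∂_1 − rank ∂_2 = (12 − 8) − 0 = 4, and there is no ∂_2, so H_1 = Z^4.

(K is a triangulation of a wedge of 4 circles.)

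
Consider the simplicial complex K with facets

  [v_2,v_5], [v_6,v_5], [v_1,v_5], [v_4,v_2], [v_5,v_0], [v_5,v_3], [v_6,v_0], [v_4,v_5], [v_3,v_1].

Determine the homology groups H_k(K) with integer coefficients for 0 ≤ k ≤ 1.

K has 7 vertices, 9 edges.
rank ∂_0 = 0, rank ∂_1 = 6 ⇒ b_0 = 7 − 0 − 6 = 1; all invariant factors of ∂_1 are 1 so no torsion. So H_0 = Z.
rank ∂_1 = 6, rank ∂_2 = 0 ⇒ b_1 = 9 − 6 − 0 = 3. So H_1 = Z^3.

H_0 = Z,  H_1 = Z^3.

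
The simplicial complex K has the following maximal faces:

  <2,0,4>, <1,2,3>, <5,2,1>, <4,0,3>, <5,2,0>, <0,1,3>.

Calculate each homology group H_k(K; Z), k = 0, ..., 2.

H_0 = Z,  H_1 = Z,  H_2 = 0.

K has 6 vertices, 12 edges, 6 triangles.
rank ∂_0 = 0, rank ∂_1 = 5 ⇒ b_0 = 6 − 0 − 5 = 1; all invariant factors of ∂_1 are 1 so no torsion. So H_0 ≅ Z.
rank ∂_1 = 5, rank ∂_2 = 6 ⇒ b_1 = 12 − 5 − 6 = 1; all invariant factors of ∂_2 are 1 so no torsion. So H_1 ≅ Z.
rank ∂_2 = 6, rank ∂_3 = 0 ⇒ b_2 = 6 − 6 − 0 = 0. So H_2 ≅ 0.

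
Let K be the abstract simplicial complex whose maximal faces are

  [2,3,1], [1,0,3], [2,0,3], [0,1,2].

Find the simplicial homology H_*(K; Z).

Fix the vertex order 0 < 1 < 2 < 3 and write every simplex with vertices in increasing order. Then dim K = 2 and the simplices of K are:

  0-simplices (4): [0], [1], [2], [3]
  1-simplices (6): [0,1], [0,2], [0,3], [1,2], [1,3], [2,3]
  2-simplices (4): [0,1,2], [0,1,3], [0,2,3], [1,2,3]

so the chain groups are C_0 ≅ Z^4, C_1 ≅ Z^6, C_2 ≅ Z^4.

∂_1: C_1 → C_0 is given by ∂[p,q] = [q] − [p]. For instance
  ∂[0,1] = [1] − [0].
The resulting 4×6 matrix has rank 3, and its Smith normal form has invariant factors (1,1,1).

∂_2: C_2 → C_1 sends each 2-simplex [p,q,r] to [q,r] − [p,r] + [p,q]. For instance
  ∂[0,1,2] = [1,2] − [0,2] + [0,1],
  ∂[0,1,3] = [1,3] − [0,3] + [0,1].
The resulting 6×4 matrix has rank 3, and its Smith normal form has invariant factors (1,1,1).

From H_k ≅ ker(∂_k) / im(∂_{k+1}) we obtain:

  H_0: rank C_0 − rank ∂_1 = 4 − 3 = 1, and the invariant factors of ∂_1 are all 1, so H_0 = Z.
  H_1: rank ker ∂_1 − rank ∂_2 = (6 − 3) − 3 = 0, and the invariant factors of ∂_2 are all 1, so H_1 = 0.
  H_2: rank ker ∂_2 − rank ∂_3 = (4 − 3) − 0 = 1, and there is no ∂_3, so H_2 = Z.

As a check, the Euler characteristic is 4 − 6 + 4 = 2, which agrees with 1 − 0 + 1 = 2.
(K is a triangulation of the 2-sphere S^2.)

H_0 ≅ Z,  H_1 = 0,  H_2 ≅ Z.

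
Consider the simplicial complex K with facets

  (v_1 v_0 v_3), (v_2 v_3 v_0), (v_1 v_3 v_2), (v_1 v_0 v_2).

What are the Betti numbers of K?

We work with the vertex ordering v_0 < v_1 < v_2 < v_3. The simplices of K, each written with vertices in increasing order, are:

  0-simplices (4): [v_0], [v_1], [v_2], [v_3]
  1-simplices (6): [v_0,v_1], [v_0,v_2], [v_0,v_3], [v_1,v_2], [v_1,v_3], [v_2,v_3]
  2-simplices (4): [v_0,v_1,v_2], [v_0,v_1,v_3], [v_0,v_2,v_3], [v_1,v_2,v_3]

giving chain groups C_0 ≅ Z^4, C_1 ≅ Z^6, C_2 ≅ Z^4.

∂_1: C_1 → C_0 maps an edge to its endpoints' difference, ∂[p,q] = q − p. For instance
  ∂[v_1,v_3] = [v_3] − [v_1].
This gives a 4×6 integer matrix of rank 3; reducing to Smith normal form yields diagonal entries (1,1,1).

∂_2: C_2 → C_1 acts by ∂[p,q,r] = [q,r] − [p,r] + [p,q]. For instance
  ∂[v_0,v_1,v_2] = [v_1,v_2] − [v_0,v_2] + [v_0,v_1],
  ∂[v_0,v_1,v_3] = [v_1,v_3] − [v_0,v_3] + [v_0,v_1].
As a 6×4 matrix over Z this has rank 3, with invariant factors (1,1,1).

From H_k ≅ ker(∂_k) / im(∂_{k+1}) we obtain:

  H_0: rank C_0 − rank ∂_1 = 4 − 3 = 1, and the invariant factors of ∂_1 are all 1, so H_0 ≅ Z.
  H_1: rank ker ∂_1 − rank ∂_2 = (6 − 3) − 3 = 0, and the invariant factors of ∂_2 are all 1, so H_1 ≅ 0.
  H_2: rank ker ∂_2 − rank ∂_3 = (4 − 3) − 0 = 1, and there is no ∂_3, so H_2 ≅ Z.

As a check, the Euler characteristic is 4 − 6 + 4 = 2, which agrees with 1 − 0 + 1 = 2.

Hence the Betti numbers are b_0 = 1, b_1 = 0, b_2 = 1.

b_0 = 1, b_1 = 0, b_2 = 1.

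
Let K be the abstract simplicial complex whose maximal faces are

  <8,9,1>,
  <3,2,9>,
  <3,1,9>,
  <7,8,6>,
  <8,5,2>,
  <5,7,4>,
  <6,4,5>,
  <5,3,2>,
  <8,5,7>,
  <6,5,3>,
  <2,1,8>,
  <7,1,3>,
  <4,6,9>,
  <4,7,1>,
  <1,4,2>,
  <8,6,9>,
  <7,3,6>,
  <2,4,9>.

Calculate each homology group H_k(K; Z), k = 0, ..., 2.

H_0 ≅ Z,  H_1 ≅ Z ⊕ Z/2Z,  H_2 = 0.

K has 9 vertices, 27 edges, 18 triangles.
rank ∂_0 = 0, rank ∂_1 = 8 ⇒ b_0 = 9 − 0 − 8 = 1; all invariant factors of ∂_1 are 1 so no torsion. So H_0 = Z.
rank ∂_1 = 8, rank ∂_2 = 18 ⇒ b_1 = 27 − 8 − 18 = 1; ∂_2 has invariant factor(s) [2] giving torsion. So H_1 = Z ⊕ Z/2Z.
rank ∂_2 = 18, rank ∂_3 = 0 ⇒ b_2 = 18 − 18 − 0 = 0. So H_2 = 0.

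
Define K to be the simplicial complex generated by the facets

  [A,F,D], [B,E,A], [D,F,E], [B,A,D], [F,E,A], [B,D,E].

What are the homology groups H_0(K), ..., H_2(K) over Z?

Take the total order A < B < D < E < F on the vertex set. Then K (dimension 2) consists of the simplices:

  0-simplices (5): A, B, D, E, F
  1-simplices (9): AB, AD, AE, AF, BD, BE, DE, DF, EF
  2-simplices (6): ABD, ABE, ADF, AEF, BDE, DEF

Hence C_0 ≅ Z^5, C_1 ≅ Z^9, C_2 ≅ Z^6.

The boundary map ∂_1: C_1 → C_0 maps an edge to its endpoints' difference, ∂[p,q] = q − p. For instance
  ∂AE = E − A.
The resulting 5×9 matrix has rank 4, and its Smith normal form has invariant factors (1,1,1,1).

Boundary ∂_2: C_2 → C_1 sends each 2-simplex [p,q,r] to [q,r] − [p,r] + [p,q]. For instance
  ∂AEF = EF − AF + AE,
  ∂ADF = DF − AF + AD.
This gives a 9×6 integer matrix of rank 5; reducing to Smith normal form yields diagonal entries (1,1,1,1,1).

Now H_k = ker ∂_k / im ∂_{k+1}, so:

  H_0: rank C_0 − rank ∂_1 = 5 − 4 = 1, and the invariant factors of ∂_1 are all 1, so H_0 ≅ Z.
  H_1: rank ker ∂_1 − rank ∂_2 = (9 − 4) − 5 = 0, and the invariant factors of ∂_2 are all 1, so H_1 ≅ 0.
  H_2: rank ker ∂_2 − rank ∂_3 = (6 − 5) − 0 = 1, and there is no ∂_3, so H_2 ≅ Z.

As a check, the Euler characteristic is 5 − 9 + 6 = 2, which agrees with 1 − 0 + 1 = 2.

H_0 = Z,  H_1 = 0,  H_2 = Z.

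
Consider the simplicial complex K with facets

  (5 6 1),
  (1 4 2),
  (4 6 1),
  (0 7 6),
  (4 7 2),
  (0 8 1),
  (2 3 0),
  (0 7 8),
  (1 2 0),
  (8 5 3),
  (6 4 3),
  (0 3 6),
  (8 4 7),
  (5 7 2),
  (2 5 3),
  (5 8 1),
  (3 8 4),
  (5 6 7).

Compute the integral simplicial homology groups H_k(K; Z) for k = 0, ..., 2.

Order the vertices as 0 < 1 < 2 < 3 < 4 < 5 < 6 < 7 < 8. Listing each simplex with vertices in this order, K has dimension 2 with simplices:

  0-simplices (9): [0], [1], [2], [3], [4], [5], [6], [7], [8]
  1-simplices (27): (27 of them)
  2-simplices (18): [0,1,2], [0,1,8], [0,2,3], [0,3,6], [0,6,7], [0,7,8], [1,2,4], [1,4,6], [1,5,6], [1,5,8], [2,3,5], [2,4,7], [2,5,7], [3,4,6], [3,4,8], [3,5,8], [4,7,8], [5,6,7]

Hence C_0 ≅ Z^9, C_1 ≅ Z^27, C_2 ≅ Z^18.

The boundary map ∂_1: C_1 → C_0 is given by ∂[p,q] = [q] − [p]. For instance
  ∂[1,5] = [5] − [1].
The resulting 9×27 matrix has rank 8, and its Smith normal form has invariant factors (1,1,1,1,1,1,1,1).

∂_2: C_2 → C_1 acts by ∂[p,q,r] = [q,r] − [p,r] + [p,q]. For instance
  ∂[0,2,3] = [2,3] − [0,3] + [0,2],
  ∂[1,2,4] = [2,4] − [1,4] + [1,2].
As a 27×18 matrix over Z this has rank 17, with invariant factors (1,1,1,1,1,1,1,1,1,1,1,1,1,1,1,1,1).

From H_k ≅ ker(∂_k) / im(∂_{k+1}) we obtain:

  H_0: rank C_0 − rank ∂_1 = 9 − 8 = 1, and the invariant factors of ∂_1 are all 1, so H_0 ≅ Z.
  H_1: rank ker ∂_1 − rank ∂_2 = (27 − 8) − 17 = 2, and the invariant factors of ∂_2 are all 1, so H_1 ≅ Z^2.
  H_2: rank ker ∂_2 − rank ∂_3 = (18 − 17) − 0 = 1, and there is no ∂_3, so H_2 ≅ Z.

H_0 ≅ Z,  H_1 ≅ Z^2,  H_2 ≅ Z.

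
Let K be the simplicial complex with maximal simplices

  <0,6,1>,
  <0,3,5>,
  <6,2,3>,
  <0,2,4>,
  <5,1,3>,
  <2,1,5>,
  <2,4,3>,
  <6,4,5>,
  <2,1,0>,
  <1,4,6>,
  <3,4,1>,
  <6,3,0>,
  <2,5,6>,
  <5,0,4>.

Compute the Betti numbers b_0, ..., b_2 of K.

Order the vertices as 0 < 1 < 2 < 3 < 4 < 5 < 6. Listing each simplex with vertices in this order, K has dimension 2 with simplices:

  0-simplices (7): [0], [1], [2], [3], [4], [5], [6]
  1-simplices (21): [0,1], [0,2], [0,3], [0,4], [0,5], [0,6], [1,2], [1,3], [1,4], [1,5], [1,6], [2,3], [2,4], [2,5], [2,6], [3,4], [3,5], [3,6], [4,5], [4,6], [5,6]
  2-simplices (14): [0,1,2], [0,1,6], [0,2,4], [0,3,5], [0,3,6], [0,4,5], [1,2,5], [1,3,4], [1,3,5], [1,4,6], [2,3,4], [2,3,6], [2,5,6], [4,5,6]

Hence C_0 ≅ Z^7, C_1 ≅ Z^21, C_2 ≅ Z^14.

∂_1: C_1 → C_0 sends each edge [p,q] (with p < q) to q − p. For instance
  ∂[4,6] = [6] − [4].
The resulting 7×21 matrix has rank 6, and its Smith normal form has invariant factors (1,1,1,1,1,1).

Boundary ∂_2: C_2 → C_1 sends each 2-simplex [p,q,r] to [q,r] − [p,r] + [p,q]. For instance
  ∂[1,4,6] = [4,6] − [1,6] + [1,4],
  ∂[2,3,6] = [3,6] − [2,6] + [2,3].
The resulting 21×14 matrix has rank 13, and its Smith normal form has invariant factors (1,1,1,1,1,1,1,1,1,1,1,1,1).

Computing H_k = (kernel of ∂_k) / (image of ∂_{k+1}):

  H_0: rank C_0 − rank ∂_1 = 7 − 6 = 1, and the invariant factors of ∂_1 are all 1, so H_0 ≅ Z.
  H_1: rank ker ∂_1 − rank ∂_2 = (21 − 6) − 13 = 2, and the invariant factors of ∂_2 are all 1, so H_1 ≅ Z^2.
  H_2: rank ker ∂_2 − rank ∂_3 = (14 − 13) − 0 = 1, and there is no ∂_3, so H_2 ≅ Z.

As a check, the Euler characteristic is 7 − 21 + 14 = 0, which agrees with 1 − 2 + 1 = 0.

Hence the Betti numbers are b_0 = 1, b_1 = 2, b_2 = 1.

b_0 = 1, b_1 = 2, b_2 = 1.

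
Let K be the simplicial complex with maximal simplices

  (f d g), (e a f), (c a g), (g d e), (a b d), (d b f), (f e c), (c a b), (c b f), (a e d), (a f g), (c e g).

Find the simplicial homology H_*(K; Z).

Fix the vertex order a < b < c < d < e < f < g and write every simplex with vertices in increasing order. Then dim K = 2 and the simplices of K are:

  0-simplices (7): a, b, c, d, e, f, g
  1-simplices (18): ab, ac, ad, ae, af, ag, bc, bd, bf, ce, cf, cg, de, df, dg, ef, eg, fg
  2-simplices (12): abc, abd, acg, ade, aef, afg, bcf, bdf, cef, ceg, deg, dfg

so the chain groups are C_0 ≅ Z^7, C_1 ≅ Z^18, C_2 ≅ Z^12.

The boundary map ∂_1: C_1 → C_0 is given by ∂[p,q] = [q] − [p]. For instance
  ∂bc = c − b.
This gives a 7×18 integer matrix of rank 6; reducing to Smith normal form yields diagonal entries (1,1,1,1,1,1).

∂_2: C_2 → C_1 sends each 2-simplex [p,q,r] to [q,r] − [p,r] + [p,q]. For instance
  ∂dfg = fg − dg + df,
  ∂cef = ef − cf + ce.
As a 18×12 matrix over Z this has rank 12, with invariant factors (1,1,1,1,1,1,1,1,1,1,1,2).

From H_k ≅ ker(∂_k) / im(∂_{k+1}) we obtain:

  H_0: rank C_0 − rank ∂_1 = 7 − 6 = 1, and the invariant factors of ∂_1 are all 1, so H_0 ≅ Z.
  H_1: rank ker ∂_1 − rank ∂_2 = (18 − 6) − 12 = 0, and ∂_2 has invariant factor 2 > 1, so H_1 ≅ Z/2.
  H_2: rank ker ∂_2 − rank ∂_3 = (12 − 12) − 0 = 0, and there is no ∂_3, so H_2 ≅ 0.

(K is a triangulation of the real projective plane RP^2.)

H_0 ≅ Z,  H_1 ≅ Z/2,  H_2 = 0.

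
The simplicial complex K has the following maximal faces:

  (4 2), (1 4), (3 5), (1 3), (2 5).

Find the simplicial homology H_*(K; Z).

Order the vertices as 1 < 2 < 3 < 4 < 5. Listing each simplex with vertices in this order, K has dimension 1 with simplices:

  0-simplices (5): [1], [2], [3], [4], [5]
  1-simplices (5): [1,3], [1,4], [2,4], [2,5], [3,5]

so the chain groups are C_0 ≅ Z^5, C_1 ≅ Z^5.

The boundary map ∂_1: C_1 → C_0 is given by ∂[p,q] = [q] − [p].
The 5×5 boundary matrix has rank 4 and Smith normal form diag(1,1,1,1).

Now H_k = ker ∂_k / im ∂_{k+1}, so:

  H_0: rank C_0 − rank ∂_1 = 5 − 4 = 1, and the invariant factors of ∂_1 are all 1, so H_0 = Z.
  H_1: rank ker ∂_1 − rank ∂_2 = (5 − 4) − 0 = 1, and there is no ∂_2, so H_1 = Z.

As a check, the Euler characteristic is 5 − 5 = 0, which agrees with 1 − 1 = 0.
(K is a triangulation of the circle S^1.)

H_0 ≅ Z,  H_1 ≅ Z.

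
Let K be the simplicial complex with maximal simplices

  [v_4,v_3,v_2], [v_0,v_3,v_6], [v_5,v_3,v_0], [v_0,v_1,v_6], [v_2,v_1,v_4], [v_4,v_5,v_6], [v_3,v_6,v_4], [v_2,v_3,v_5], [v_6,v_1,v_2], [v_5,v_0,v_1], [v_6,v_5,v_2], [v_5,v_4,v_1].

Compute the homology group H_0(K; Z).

Take the total order v_0 < v_1 < v_2 < v_3 < v_4 < v_5 < v_6 on the vertex set. Then K (dimension 2) consists of the simplices:

  0-simplices (7): [v_0], [v_1], [v_2], [v_3], [v_4], [v_5], [v_6]
  1-simplices (18): (18 of them)
  2-simplices (12): (12 of them)

so the chain groups are C_0 ≅ Z^7, C_1 ≅ Z^18, C_2 ≅ Z^12.

Boundary ∂_1: C_1 → C_0 is given by ∂[p,q] = [q] − [p]. For instance
  ∂[v_1,v_5] = [v_5] − [v_1].
The resulting 7×18 matrix has rank 6, and its Smith normal form has invariant factors (1,1,1,1,1,1).

The boundary map ∂_2: C_2 → C_1 acts by ∂[p,q,r] = [q,r] − [p,r] + [p,q]. For instance
  ∂[v_1,v_2,v_4] = [v_2,v_4] − [v_1,v_4] + [v_1,v_2],
  ∂[v_0,v_1,v_6] = [v_1,v_6] − [v_0,v_6] + [v_0,v_1].
The 18×12 boundary matrix has rank 12 and Smith normal form diag(1,1,1,1,1,1,1,1,1,1,1,2).

Reading off H_k = ker ∂_k / im ∂_{k+1}:

  H_0: rank C_0 − rank ∂_1 = 7 − 6 = 1, and the invariant factors of ∂_1 are all 1, so H_0 = Z.

(K is a triangulation of the real projective plane RP^2.)

H_0 ≅ Z.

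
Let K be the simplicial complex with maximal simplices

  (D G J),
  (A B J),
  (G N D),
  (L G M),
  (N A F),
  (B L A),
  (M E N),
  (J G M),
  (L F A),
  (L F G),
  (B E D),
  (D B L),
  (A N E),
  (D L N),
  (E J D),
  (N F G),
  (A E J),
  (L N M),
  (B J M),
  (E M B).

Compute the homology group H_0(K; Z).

Take the total order A < B < D < E < F < G < J < L < M < N on the vertex set. Then K (dimension 2) consists of the simplices:

  0-simplices (10): A, B, D, E, F, G, J, L, M, N
  1-simplices (30): AB, AE, AF, AJ, AL, AN, BD, BE, BJ, BL, BM, DE, DG, DJ, DL, DN, EJ, EM, EN, FG, FL, FN, GJ, GL, GM, GN, JM, LM, LN, MN
  2-simplices (20): ABJ, ABL, AEJ, AEN, AFL, AFN, BDE, BDL, BEM, BJM, DEJ, DGJ, DGN, DLN, EMN, FGL, FGN, GJM, GLM, LMN

giving chain groups C_0 ≅ Z^10, C_1 ≅ Z^30, C_2 ≅ Z^20.

∂_1: C_1 → C_0 is given by ∂[p,q] = [q] − [p]. For instance
  ∂BE = E − B.
As a 10×30 matrix over Z this has rank 9, with invariant factors (1,1,1,1,1,1,1,1,1).

∂_2: C_2 → C_1 acts by ∂[p,q,r] = [q,r] − [p,r] + [p,q]. For instance
  ∂BJM = JM − BM + BJ,
  ∂BEM = EM − BM + BE.
The 30×20 boundary matrix has rank 20 and Smith normal form diag(1,1,1,1,1,1,1,1,1,1,1,1,1,1,1,1,1,1,1,2).

Computing H_k = (kernel of ∂_k) / (image of ∂_{k+1}):

  H_0: rank C_0 − rank ∂_1 = 10 − 9 = 1, and the invariant factors of ∂_1 are all 1, so H_0 ≅ Z.

(K is a triangulation of the Klein bottle.)

H_0 = Z.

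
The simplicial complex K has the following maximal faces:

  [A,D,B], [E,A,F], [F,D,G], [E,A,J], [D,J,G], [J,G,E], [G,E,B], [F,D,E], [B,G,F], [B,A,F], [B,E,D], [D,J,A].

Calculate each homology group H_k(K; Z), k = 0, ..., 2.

We work with the vertex ordering A < B < D < E < F < G < J. The simplices of K, each written with vertices in increasing order, are:

  0-simplices (7): A, B, D, E, F, G, J
  1-simplices (18): AB, AD, AE, AF, AJ, BD, BE, BF, BG, DE, DF, DG, DJ, EF, EG, EJ, FG, GJ
  2-simplices (12): ABD, ABF, ADJ, AEF, AEJ, BDE, BEG, BFG, DEF, DFG, DGJ, EGJ

giving chain groups C_0 ≅ Z^7, C_1 ≅ Z^18, C_2 ≅ Z^12.

The boundary map ∂_1: C_1 → C_0 maps an edge to its endpoints' difference, ∂[p,q] = q − p.
The resulting 7×18 matrix has rank 6, and its Smith normal form has invariant factors (1,1,1,1,1,1).

Boundary ∂_2: C_2 → C_1 acts by ∂[p,q,r] = [q,r] − [p,r] + [p,q]. For instance
  ∂AEF = EF − AF + AE,
  ∂EGJ = GJ − EJ + EG.
As a 18×12 matrix over Z this has rank 12, with invariant factors (1,1,1,1,1,1,1,1,1,1,1,2).

From H_k ≅ ker(∂_k) / im(∂_{k+1}) we obtain:

  H_0: rank C_0 − rank ∂_1 = 7 − 6 = 1, and the invariant factors of ∂_1 are all 1, so H_0 ≅ Z.
  H_1: rank ker ∂_1 − rank ∂_2 = (18 − 6) − 12 = 0, and ∂_2 has invariant factor 2 > 1, so H_1 ≅ Z/2.
  H_2: rank ker ∂_2 − rank ∂_3 = (12 − 12) − 0 = 0, and there is no ∂_3, so H_2 ≅ 0.

H_0 ≅ Z,  H_1 ≅ Z/2,  H_2 = 0.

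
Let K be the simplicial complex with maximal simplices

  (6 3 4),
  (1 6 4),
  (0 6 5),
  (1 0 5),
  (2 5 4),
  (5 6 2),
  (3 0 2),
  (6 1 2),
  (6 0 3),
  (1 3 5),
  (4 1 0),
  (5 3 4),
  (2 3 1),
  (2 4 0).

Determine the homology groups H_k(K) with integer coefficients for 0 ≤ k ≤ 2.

H_0 = Z,  H_1 = Z^2,  H_2 = Z.

Order the vertices as 0 < 1 < 2 < 3 < 4 < 5 < 6. Listing each simplex with vertices in this order, K has dimension 2 with simplices:

  0-simplices (7): [0], [1], [2], [3], [4], [5], [6]
  1-simplices (21): [0,1], [0,2], [0,3], [0,4], [0,5], [0,6], [1,2], [1,3], [1,4], [1,5], [1,6], [2,3], [2,4], [2,5], [2,6], [3,4], [3,5], [3,6], [4,5], [4,6], [5,6]
  2-simplices (14): [0,1,4], [0,1,5], [0,2,3], [0,2,4], [0,3,6], [0,5,6], [1,2,3], [1,2,6], [1,3,5], [1,4,6], [2,4,5], [2,5,6], [3,4,5], [3,4,6]

so the chain groups are C_0 ≅ Z^7, C_1 ≅ Z^21, C_2 ≅ Z^14.

∂_1: C_1 → C_0 is given by ∂[p,q] = [q] − [p].
The 7×21 boundary matrix has rank 6 and Smith normal form diag(1,1,1,1,1,1).

Boundary ∂_2: C_2 → C_1 acts by ∂[p,q,r] = [q,r] − [p,r] + [p,q]. For instance
  ∂[1,2,6] = [2,6] − [1,6] + [1,2],
  ∂[2,5,6] = [5,6] − [2,6] + [2,5].
As a 21×14 matrix over Z this has rank 13, with invariant factors (1,1,1,1,1,1,1,1,1,1,1,1,1).

Reading off H_k = ker ∂_k / im ∂_{k+1}:

  H_0: rank C_0 − rank ∂_1 = 7 − 6 = 1, and the invariant factors of ∂_1 are all 1, so H_0 = Z.
  H_1: rank ker ∂_1 − rank ∂_2 = (21 − 6) − 13 = 2, and the invariant factors of ∂_2 are all 1, so H_1 = Z^2.
  H_2: rank ker ∂_2 − rank ∂_3 = (14 − 13) − 0 = 1, and there is no ∂_3, so H_2 = Z.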